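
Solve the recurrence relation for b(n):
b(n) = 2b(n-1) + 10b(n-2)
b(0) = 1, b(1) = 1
Characteristic equation: x² - 2x - 10 = 0.
Discriminant Δ = (2)² + 4·(10) = 44.
Roots r₁,₂ = (2 ± √44)/2, so r₁ = 1 + \sqrt{11}, r₂ = 1 - \sqrt{11}.
General solution: b(n) = A·r₁^n + B·r₂^n.
From the initial conditions, A + B = 1 and r₁A + r₂B = 1.
Since r₁ - r₂ = √44: A = (1 - (1)r₂)/√44 = \frac{1}{2}, and B = 1 - A = \frac{1}{2}.
So b(n) = \left(\frac{1}{2}\right)\left(1 + \sqrt{11}\right)^n + \left(\frac{1}{2}\right)\left(1 - \sqrt{11}\right)^n.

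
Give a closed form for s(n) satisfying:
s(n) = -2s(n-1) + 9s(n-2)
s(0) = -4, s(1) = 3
Characteristic equation: x² + 2x - 9 = 0.
Discriminant Δ = (-2)² + 4·(9) = 40.
Roots r₁,₂ = (-2 ± √40)/2, so r₁ = -1 + \sqrt{10}, r₂ = - \sqrt{10} - 1.
General solution: s(n) = A·r₁^n + B·r₂^n.
From the initial conditions, A + B = -4 and r₁A + r₂B = 3.
Since r₁ - r₂ = √40: A = (3 - (-4)r₂)/√40 = -2 - \frac{\sqrt{10}}{20}, and B = -4 - A = -2 + \frac{\sqrt{10}}{20}.
So s(n) = \left(-2 - \frac{\sqrt{10}}{20}\right)\left(-1 + \sqrt{10}\right)^n + \left(-2 + \frac{\sqrt{10}}{20}\right)\left(- \sqrt{10} - 1\right)^n.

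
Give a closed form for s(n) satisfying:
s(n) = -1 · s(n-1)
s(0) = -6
Pure geometric recurrence with ratio -1.
By induction s(n) = s(0) · (-1)^n = - 6 \left(-1\right)^{n}.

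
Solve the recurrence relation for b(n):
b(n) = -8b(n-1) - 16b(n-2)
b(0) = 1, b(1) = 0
Characteristic equation: x² + 8x + 16 = 0, which is (x - (-4))².
Repeated root r = -4.
General solution: b(n) = (A + Bn)·(-4)^n.
From b(0) = 1: A = 1.
From b(1) = 0: (A + B)·(-4) = 0 ⇒ B = -1.
So b(n) = \left(1 - n\right) \cdot (-4)^n.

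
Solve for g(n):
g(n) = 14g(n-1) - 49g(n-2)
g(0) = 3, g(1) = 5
Characteristic equation: x² - 14x + 49 = 0, which is (x - (7))².
Repeated root r = 7.
General solution: g(n) = (A + Bn)·(7)^n.
From g(0) = 3: A = 3.
From g(1) = 5: (A + B)·(7) = 5 ⇒ B = - \frac{16}{7}.
So g(n) = \left(3 - \frac{16 n}{7}\right) \cdot (7)^n.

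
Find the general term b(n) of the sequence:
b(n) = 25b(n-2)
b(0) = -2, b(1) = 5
Characteristic equation: x² - 25 = 0, which factors as (x - (5))(x - (-5)) = 0.
Roots r₁ = 5, r₂ = -5 (distinct).
General solution: b(n) = A·(5)^n + B·(-5)^n.
From b(0) = -2: A + B = -2.
From b(1) = 5: 5A - 5B = 5.
Solving: A = - \frac{1}{2}, B = - \frac{3}{2}.
So b(n) = - \frac{3 \left(-5\right)^{n}}{2} - \frac{5^{n}}{2}.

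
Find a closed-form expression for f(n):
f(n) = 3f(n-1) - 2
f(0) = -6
First-order linear non-homogeneous.
Homogeneous solution: f_h(n) = A·(3)^n.
Try constant particular solution f_p = K: K = 3K - 2 ⇒ K = 1.
General: f(n) = A·(3)^n + 1.
Apply f(0) = -6: A + 1 = -6 ⇒ A = -7.
So f(n) = 1 - 7 \cdot 3^{n}.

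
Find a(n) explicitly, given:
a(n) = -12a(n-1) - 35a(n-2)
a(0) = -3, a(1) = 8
Characteristic equation: x² + 12x + 35 = 0, which factors as (x - (-5))(x - (-7)) = 0.
Roots r₁ = -5, r₂ = -7 (distinct).
General solution: a(n) = A·(-5)^n + B·(-7)^n.
From a(0) = -3: A + B = -3.
From a(1) = 8: -5A - 7B = 8.
Solving: A = - \frac{13}{2}, B = \frac{7}{2}.
So a(n) = - \frac{13 \left(-5\right)^{n}}{2} + \frac{7 \left(-7\right)^{n}}{2}.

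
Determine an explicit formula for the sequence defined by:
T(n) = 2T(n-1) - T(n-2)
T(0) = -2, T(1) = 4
Characteristic equation: x² - 2x + 1 = 0, which is (x - (1))².
Repeated root r = 1.
General solution: T(n) = (A + Bn)·(1)^n.
From T(0) = -2: A = -2.
From T(1) = 4: (A + B)·(1) = 4 ⇒ B = 6.
So T(n) = \left(6 n - 2\right) \cdot (1)^n.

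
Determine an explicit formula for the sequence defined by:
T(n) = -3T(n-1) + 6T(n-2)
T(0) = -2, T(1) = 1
Characteristic equation: x² + 3x - 6 = 0.
Discriminant Δ = (-3)² + 4·(6) = 33.
Roots r₁,₂ = (-3 ± √33)/2, so r₁ = - \frac{3}{2} + \frac{\sqrt{33}}{2}, r₂ = - \frac{\sqrt{33}}{2} - \frac{3}{2}.
General solution: T(n) = A·r₁^n + B·r₂^n.
From the initial conditions, A + B = -2 and r₁A + r₂B = 1.
Since r₁ - r₂ = √33: A = (1 - (-2)r₂)/√33 = -1 - \frac{2 \sqrt{33}}{33}, and B = -2 - A = -1 + \frac{2 \sqrt{33}}{33}.
So T(n) = \left(-1 - \frac{2 \sqrt{33}}{33}\right)\left(- \frac{3}{2} + \frac{\sqrt{33}}{2}\right)^n + \left(-1 + \frac{2 \sqrt{33}}{33}\right)\left(- \frac{\sqrt{33}}{2} - \frac{3}{2}\right)^n.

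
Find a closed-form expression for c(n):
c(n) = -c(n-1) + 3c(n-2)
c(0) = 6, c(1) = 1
Characteristic equation: x² + x - 3 = 0.
Discriminant Δ = (-1)² + 4·(3) = 13.
Roots r₁,₂ = (-1 ± √13)/2, so r₁ = - \frac{1}{2} + \frac{\sqrt{13}}{2}, r₂ = - \frac{\sqrt{13}}{2} - \frac{1}{2}.
General solution: c(n) = A·r₁^n + B·r₂^n.
From the initial conditions, A + B = 6 and r₁A + r₂B = 1.
Since r₁ - r₂ = √13: A = (1 - (6)r₂)/√13 = \frac{4 \sqrt{13}}{13} + 3, and B = 6 - A = 3 - \frac{4 \sqrt{13}}{13}.
So c(n) = \left(\frac{4 \sqrt{13}}{13} + 3\right)\left(- \frac{1}{2} + \frac{\sqrt{13}}{2}\right)^n + \left(3 - \frac{4 \sqrt{13}}{13}\right)\left(- \frac{\sqrt{13}}{2} - \frac{1}{2}\right)^n.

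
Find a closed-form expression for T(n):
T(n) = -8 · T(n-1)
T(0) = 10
Pure geometric recurrence with ratio -8.
By induction T(n) = T(0) · (-8)^n = 10 \left(-8\right)^{n}.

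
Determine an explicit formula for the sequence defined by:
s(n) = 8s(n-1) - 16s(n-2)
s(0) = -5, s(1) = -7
Characteristic equation: x² - 8x + 16 = 0, which is (x - (4))².
Repeated root r = 4.
General solution: s(n) = (A + Bn)·(4)^n.
From s(0) = -5: A = -5.
From s(1) = -7: (A + B)·(4) = -7 ⇒ B = \frac{13}{4}.
So s(n) = \left(\frac{13 n}{4} - 5\right) \cdot (4)^n.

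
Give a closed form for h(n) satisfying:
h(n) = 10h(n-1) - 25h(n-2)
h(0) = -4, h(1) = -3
Characteristic equation: x² - 10x + 25 = 0, which is (x - (5))².
Repeated root r = 5.
General solution: h(n) = (A + Bn)·(5)^n.
From h(0) = -4: A = -4.
From h(1) = -3: (A + B)·(5) = -3 ⇒ B = \frac{17}{5}.
So h(n) = \left(\frac{17 n}{5} - 4\right) \cdot (5)^n.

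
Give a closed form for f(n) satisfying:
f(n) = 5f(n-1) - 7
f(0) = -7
First-order linear non-homogeneous.
Homogeneous solution: f_h(n) = A·(5)^n.
Try constant particular solution f_p = K: K = 5K - 7 ⇒ K = \frac{7}{4}.
General: f(n) = A·(5)^n + \frac{7}{4}.
Apply f(0) = -7: A + \frac{7}{4} = -7 ⇒ A = - \frac{35}{4}.
So f(n) = \frac{7}{4} - \frac{35 \cdot 5^{n}}{4}.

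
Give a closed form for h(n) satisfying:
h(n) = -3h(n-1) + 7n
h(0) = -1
First-order linear with linear forcing.
Homogeneous solution: h_h(n) = A·(-3)^n.
Try particular h_p(n) = pn + q. Substituting:
  pn + q = -3(p(n-1) + q) + 7n.
Matching the n-coefficient: p = -3p + 7 ⇒ p = \frac{7}{4}.
Matching constants: q = 3p - 3q ⇒ q = \frac{21}{16}.
General: h(n) = A·(-3)^n + \frac{7 n}{4} + \frac{21}{16}.
Apply h(0) = -1: A + \frac{21}{16} = -1 ⇒ A = - \frac{37}{16}.
So h(n) = - \frac{37 \left(-3\right)^{n}}{16} + \frac{7 n}{4} + \frac{21}{16}.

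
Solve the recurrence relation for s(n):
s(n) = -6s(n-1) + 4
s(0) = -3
First-order linear non-homogeneous.
Homogeneous solution: s_h(n) = A·(-6)^n.
Try constant particular solution s_p = K: K = -6K + 4 ⇒ K = \frac{4}{7}.
General: s(n) = A·(-6)^n + \frac{4}{7}.
Apply s(0) = -3: A + \frac{4}{7} = -3 ⇒ A = - \frac{25}{7}.
So s(n) = \frac{4}{7} - \frac{25 \left(-6\right)^{n}}{7}.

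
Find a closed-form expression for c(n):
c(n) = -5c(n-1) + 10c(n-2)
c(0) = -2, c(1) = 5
Characteristic equation: x² + 5x - 10 = 0.
Discriminant Δ = (-5)² + 4·(10) = 65.
Roots r₁,₂ = (-5 ± √65)/2, so r₁ = - \frac{5}{2} + \frac{\sqrt{65}}{2}, r₂ = - \frac{\sqrt{65}}{2} - \frac{5}{2}.
General solution: c(n) = A·r₁^n + B·r₂^n.
From the initial conditions, A + B = -2 and r₁A + r₂B = 5.
Since r₁ - r₂ = √65: A = (5 - (-2)r₂)/√65 = -1, and B = -2 - A = -1.
So c(n) = \left(-1\right)\left(- \frac{5}{2} + \frac{\sqrt{65}}{2}\right)^n + \left(-1\right)\left(- \frac{\sqrt{65}}{2} - \frac{5}{2}\right)^n.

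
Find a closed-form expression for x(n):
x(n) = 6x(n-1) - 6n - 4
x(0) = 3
First-order linear with linear forcing.
Homogeneous solution: x_h(n) = A·(6)^n.
Try particular x_p(n) = pn + q. Substituting:
  pn + q = 6(p(n-1) + q) - 6n - 4.
Matching the n-coefficient: p = 6p - 6 ⇒ p = \frac{6}{5}.
Matching constants: q = -6p + 6q - 4 ⇒ q = \frac{56}{25}.
General: x(n) = A·(6)^n + \frac{6 n}{5} + \frac{56}{25}.
Apply x(0) = 3: A + \frac{56}{25} = 3 ⇒ A = \frac{19}{25}.
So x(n) = \frac{19 \cdot 6^{n}}{25} + \frac{6 n}{5} + \frac{56}{25}.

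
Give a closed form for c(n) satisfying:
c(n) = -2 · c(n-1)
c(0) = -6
Pure geometric recurrence with ratio -2.
By induction c(n) = c(0) · (-2)^n = - 6 \left(-2\right)^{n}.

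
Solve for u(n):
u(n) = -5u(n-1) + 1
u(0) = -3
First-order linear non-homogeneous.
Homogeneous solution: u_h(n) = A·(-5)^n.
Try constant particular solution u_p = K: K = -5K + 1 ⇒ K = \frac{1}{6}.
General: u(n) = A·(-5)^n + \frac{1}{6}.
Apply u(0) = -3: A + \frac{1}{6} = -3 ⇒ A = - \frac{19}{6}.
So u(n) = \frac{1}{6} - \frac{19 \left(-5\right)^{n}}{6}.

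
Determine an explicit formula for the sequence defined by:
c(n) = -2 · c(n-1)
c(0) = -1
Pure geometric recurrence with ratio -2.
By induction c(n) = c(0) · (-2)^n = - \left(-2\right)^{n}.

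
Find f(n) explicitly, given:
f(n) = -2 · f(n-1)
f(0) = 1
Pure geometric recurrence with ratio -2.
By induction f(n) = f(0) · (-2)^n = \left(-2\right)^{n}.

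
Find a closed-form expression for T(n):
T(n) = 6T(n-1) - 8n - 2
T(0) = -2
First-order linear with linear forcing.
Homogeneous solution: T_h(n) = A·(6)^n.
Try particular T_p(n) = pn + q. Substituting:
  pn + q = 6(p(n-1) + q) - 8n - 2.
Matching the n-coefficient: p = 6p - 8 ⇒ p = \frac{8}{5}.
Matching constants: q = -6p + 6q - 2 ⇒ q = \frac{58}{25}.
General: T(n) = A·(6)^n + \frac{8 n}{5} + \frac{58}{25}.
Apply T(0) = -2: A + \frac{58}{25} = -2 ⇒ A = - \frac{108}{25}.
So T(n) = - \frac{108 \cdot 6^{n}}{25} + \frac{8 n}{5} + \frac{58}{25}.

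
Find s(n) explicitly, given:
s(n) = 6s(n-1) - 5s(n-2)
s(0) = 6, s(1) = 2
Characteristic equation: x² - 6x + 5 = 0, which factors as (x - (1))(x - (5)) = 0.
Roots r₁ = 1, r₂ = 5 (distinct).
General solution: s(n) = A·(1)^n + B·(5)^n.
From s(0) = 6: A + B = 6.
From s(1) = 2: A + 5B = 2.
Solving: A = 7, B = -1.
So s(n) = 7 - 5^{n}.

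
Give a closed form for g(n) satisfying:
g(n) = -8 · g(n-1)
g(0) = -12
Pure geometric recurrence with ratio -8.
By induction g(n) = g(0) · (-8)^n = - 12 \left(-8\right)^{n}.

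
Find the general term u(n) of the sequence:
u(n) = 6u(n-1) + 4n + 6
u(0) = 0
First-order linear with linear forcing.
Homogeneous solution: u_h(n) = A·(6)^n.
Try particular u_p(n) = pn + q. Substituting:
  pn + q = 6(p(n-1) + q) + 4n + 6.
Matching the n-coefficient: p = 6p + 4 ⇒ p = - \frac{4}{5}.
Matching constants: q = -6p + 6q + 6 ⇒ q = - \frac{54}{25}.
General: u(n) = A·(6)^n - \frac{4 n}{5} - \frac{54}{25}.
Apply u(0) = 0: A - \frac{54}{25} = 0 ⇒ A = \frac{54}{25}.
So u(n) = \frac{54 \cdot 6^{n}}{25} - \frac{4 n}{5} - \frac{54}{25}.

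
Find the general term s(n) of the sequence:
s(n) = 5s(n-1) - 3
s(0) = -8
First-order linear non-homogeneous.
Homogeneous solution: s_h(n) = A·(5)^n.
Try constant particular solution s_p = K: K = 5K - 3 ⇒ K = \frac{3}{4}.
General: s(n) = A·(5)^n + \frac{3}{4}.
Apply s(0) = -8: A + \frac{3}{4} = -8 ⇒ A = - \frac{35}{4}.
So s(n) = \frac{3}{4} - \frac{35 \cdot 5^{n}}{4}.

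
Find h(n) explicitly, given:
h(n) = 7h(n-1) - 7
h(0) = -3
First-order linear non-homogeneous.
Homogeneous solution: h_h(n) = A·(7)^n.
Try constant particular solution h_p = K: K = 7K - 7 ⇒ K = \frac{7}{6}.
General: h(n) = A·(7)^n + \frac{7}{6}.
Apply h(0) = -3: A + \frac{7}{6} = -3 ⇒ A = - \frac{25}{6}.
So h(n) = \frac{7}{6} - \frac{25 \cdot 7^{n}}{6}.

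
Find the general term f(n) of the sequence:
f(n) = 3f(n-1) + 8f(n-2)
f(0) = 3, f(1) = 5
Characteristic equation: x² - 3x - 8 = 0.
Discriminant Δ = (3)² + 4·(8) = 41.
Roots r₁,₂ = (3 ± √41)/2, so r₁ = \frac{3}{2} + \frac{\sqrt{41}}{2}, r₂ = \frac{3}{2} - \frac{\sqrt{41}}{2}.
General solution: f(n) = A·r₁^n + B·r₂^n.
From the initial conditions, A + B = 3 and r₁A + r₂B = 5.
Since r₁ - r₂ = √41: A = (5 - (3)r₂)/√41 = \frac{\sqrt{41}}{82} + \frac{3}{2}, and B = 3 - A = \frac{3}{2} - \frac{\sqrt{41}}{82}.
So f(n) = \left(\frac{\sqrt{41}}{82} + \frac{3}{2}\right)\left(\frac{3}{2} + \frac{\sqrt{41}}{2}\right)^n + \left(\frac{3}{2} - \frac{\sqrt{41}}{82}\right)\left(\frac{3}{2} - \frac{\sqrt{41}}{2}\right)^n.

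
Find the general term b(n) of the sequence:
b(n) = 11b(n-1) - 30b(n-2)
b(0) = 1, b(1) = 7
Characteristic equation: x² - 11x + 30 = 0, which factors as (x - (5))(x - (6)) = 0.
Roots r₁ = 5, r₂ = 6 (distinct).
General solution: b(n) = A·(5)^n + B·(6)^n.
From b(0) = 1: A + B = 1.
From b(1) = 7: 5A + 6B = 7.
Solving: A = -1, B = 2.
So b(n) = - 5^{n} + 2 \cdot 6^{n}.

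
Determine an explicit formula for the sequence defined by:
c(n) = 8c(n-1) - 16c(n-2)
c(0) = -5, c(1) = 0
Characteristic equation: x² - 8x + 16 = 0, which is (x - (4))².
Repeated root r = 4.
General solution: c(n) = (A + Bn)·(4)^n.
From c(0) = -5: A = -5.
From c(1) = 0: (A + B)·(4) = 0 ⇒ B = 5.
So c(n) = \left(5 n - 5\right) \cdot (4)^n.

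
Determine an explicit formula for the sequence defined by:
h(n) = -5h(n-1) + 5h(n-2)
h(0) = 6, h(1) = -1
Characteristic equation: x² + 5x - 5 = 0.
Discriminant Δ = (-5)² + 4·(5) = 45.
Roots r₁,₂ = (-5 ± √45)/2, so r₁ = - \frac{5}{2} + \frac{3 \sqrt{5}}{2}, r₂ = - \frac{3 \sqrt{5}}{2} - \frac{5}{2}.
General solution: h(n) = A·r₁^n + B·r₂^n.
From the initial conditions, A + B = 6 and r₁A + r₂B = -1.
Since r₁ - r₂ = √45: A = (-1 - (6)r₂)/√45 = \frac{14 \sqrt{5}}{15} + 3, and B = 6 - A = 3 - \frac{14 \sqrt{5}}{15}.
So h(n) = \left(\frac{14 \sqrt{5}}{15} + 3\right)\left(- \frac{5}{2} + \frac{3 \sqrt{5}}{2}\right)^n + \left(3 - \frac{14 \sqrt{5}}{15}\right)\left(- \frac{3 \sqrt{5}}{2} - \frac{5}{2}\right)^n.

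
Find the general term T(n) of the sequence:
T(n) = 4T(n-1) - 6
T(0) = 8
First-order linear non-homogeneous.
Homogeneous solution: T_h(n) = A·(4)^n.
Try constant particular solution T_p = K: K = 4K - 6 ⇒ K = 2.
General: T(n) = A·(4)^n + 2.
Apply T(0) = 8: A + 2 = 8 ⇒ A = 6.
So T(n) = 6 \cdot 4^{n} + 2.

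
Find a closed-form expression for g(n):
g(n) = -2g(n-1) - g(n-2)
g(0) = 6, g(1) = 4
Characteristic equation: x² + 2x + 1 = 0, which is (x - (-1))².
Repeated root r = -1.
General solution: g(n) = (A + Bn)·(-1)^n.
From g(0) = 6: A = 6.
From g(1) = 4: (A + B)·(-1) = 4 ⇒ B = -10.
So g(n) = \left(6 - 10 n\right) \cdot (-1)^n.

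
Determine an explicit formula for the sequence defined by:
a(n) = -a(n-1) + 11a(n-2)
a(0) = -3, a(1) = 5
Characteristic equation: x² + x - 11 = 0.
Discriminant Δ = (-1)² + 4·(11) = 45.
Roots r₁,₂ = (-1 ± √45)/2, so r₁ = - \frac{1}{2} + \frac{3 \sqrt{5}}{2}, r₂ = - \frac{3 \sqrt{5}}{2} - \frac{1}{2}.
General solution: a(n) = A·r₁^n + B·r₂^n.
From the initial conditions, A + B = -3 and r₁A + r₂B = 5.
Since r₁ - r₂ = √45: A = (5 - (-3)r₂)/√45 = - \frac{3}{2} + \frac{7 \sqrt{5}}{30}, and B = -3 - A = - \frac{3}{2} - \frac{7 \sqrt{5}}{30}.
So a(n) = \left(- \frac{3}{2} + \frac{7 \sqrt{5}}{30}\right)\left(- \frac{1}{2} + \frac{3 \sqrt{5}}{2}\right)^n + \left(- \frac{3}{2} - \frac{7 \sqrt{5}}{30}\right)\left(- \frac{3 \sqrt{5}}{2} - \frac{1}{2}\right)^n.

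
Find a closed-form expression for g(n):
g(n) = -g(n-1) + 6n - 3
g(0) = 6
First-order linear with linear forcing.
Homogeneous solution: g_h(n) = A·(-1)^n.
Try particular g_p(n) = pn + q. Substituting:
  pn + q = -(p(n-1) + q) + 6n - 3.
Matching the n-coefficient: p = -p + 6 ⇒ p = 3.
Matching constants: q = p - q - 3 ⇒ q = 0.
General: g(n) = A·(-1)^n + 3 n + 0.
Apply g(0) = 6: A + 0 = 6 ⇒ A = 6.
So g(n) = 6 \left(-1\right)^{n} + 3 n.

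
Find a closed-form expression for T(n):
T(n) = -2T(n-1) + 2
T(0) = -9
First-order linear non-homogeneous.
Homogeneous solution: T_h(n) = A·(-2)^n.
Try constant particular solution T_p = K: K = -2K + 2 ⇒ K = \frac{2}{3}.
General: T(n) = A·(-2)^n + \frac{2}{3}.
Apply T(0) = -9: A + \frac{2}{3} = -9 ⇒ A = - \frac{29}{3}.
So T(n) = \frac{2}{3} - \frac{29 \left(-2\right)^{n}}{3}.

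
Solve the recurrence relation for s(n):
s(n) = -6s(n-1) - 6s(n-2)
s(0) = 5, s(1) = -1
Characteristic equation: x² + 6x + 6 = 0.
Discriminant Δ = (-6)² + 4·(-6) = 12.
Roots r₁,₂ = (-6 ± √12)/2, so r₁ = -3 + \sqrt{3}, r₂ = -3 - \sqrt{3}.
General solution: s(n) = A·r₁^n + B·r₂^n.
From the initial conditions, A + B = 5 and r₁A + r₂B = -1.
Since r₁ - r₂ = √12: A = (-1 - (5)r₂)/√12 = \frac{5}{2} + \frac{7 \sqrt{3}}{3}, and B = 5 - A = \frac{5}{2} - \frac{7 \sqrt{3}}{3}.
So s(n) = \left(\frac{5}{2} + \frac{7 \sqrt{3}}{3}\right)\left(-3 + \sqrt{3}\right)^n + \left(\frac{5}{2} - \frac{7 \sqrt{3}}{3}\right)\left(-3 - \sqrt{3}\right)^n.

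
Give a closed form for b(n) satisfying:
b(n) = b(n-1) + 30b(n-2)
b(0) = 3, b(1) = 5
Characteristic equation: x² - x - 30 = 0, which factors as (x - (6))(x - (-5)) = 0.
Roots r₁ = 6, r₂ = -5 (distinct).
General solution: b(n) = A·(6)^n + B·(-5)^n.
From b(0) = 3: A + B = 3.
From b(1) = 5: 6A - 5B = 5.
Solving: A = \frac{20}{11}, B = \frac{13}{11}.
So b(n) = \frac{13 \left(-5\right)^{n}}{11} + \frac{20 \cdot 6^{n}}{11}.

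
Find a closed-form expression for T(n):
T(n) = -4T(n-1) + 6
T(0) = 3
First-order linear non-homogeneous.
Homogeneous solution: T_h(n) = A·(-4)^n.
Try constant particular solution T_p = K: K = -4K + 6 ⇒ K = \frac{6}{5}.
General: T(n) = A·(-4)^n + \frac{6}{5}.
Apply T(0) = 3: A + \frac{6}{5} = 3 ⇒ A = \frac{9}{5}.
So T(n) = \frac{9 \left(-4\right)^{n}}{5} + \frac{6}{5}.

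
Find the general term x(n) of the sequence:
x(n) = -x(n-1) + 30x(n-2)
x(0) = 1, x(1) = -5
Characteristic equation: x² + x - 30 = 0, which factors as (x - (5))(x - (-6)) = 0.
Roots r₁ = 5, r₂ = -6 (distinct).
General solution: x(n) = A·(5)^n + B·(-6)^n.
From x(0) = 1: A + B = 1.
From x(1) = -5: 5A - 6B = -5.
Solving: A = \frac{1}{11}, B = \frac{10}{11}.
So x(n) = \frac{10 \left(-6\right)^{n}}{11} + \frac{5^{n}}{11}.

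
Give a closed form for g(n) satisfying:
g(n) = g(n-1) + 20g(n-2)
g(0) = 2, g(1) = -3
Characteristic equation: x² - x - 20 = 0, which factors as (x - (5))(x - (-4)) = 0.
Roots r₁ = 5, r₂ = -4 (distinct).
General solution: g(n) = A·(5)^n + B·(-4)^n.
From g(0) = 2: A + B = 2.
From g(1) = -3: 5A - 4B = -3.
Solving: A = \frac{5}{9}, B = \frac{13}{9}.
So g(n) = \frac{13 \left(-4\right)^{n}}{9} + \frac{5 \cdot 5^{n}}{9}.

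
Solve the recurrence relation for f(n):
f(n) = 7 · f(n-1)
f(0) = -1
Pure geometric recurrence with ratio 7.
By induction f(n) = f(0) · (7)^n = - 7^{n}.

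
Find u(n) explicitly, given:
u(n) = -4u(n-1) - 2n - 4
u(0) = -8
First-order linear with linear forcing.
Homogeneous solution: u_h(n) = A·(-4)^n.
Try particular u_p(n) = pn + q. Substituting:
  pn + q = -4(p(n-1) + q) - 2n - 4.
Matching the n-coefficient: p = -4p - 2 ⇒ p = - \frac{2}{5}.
Matching constants: q = 4p - 4q - 4 ⇒ q = - \frac{28}{25}.
General: u(n) = A·(-4)^n - \frac{2 n}{5} - \frac{28}{25}.
Apply u(0) = -8: A - \frac{28}{25} = -8 ⇒ A = - \frac{172}{25}.
So u(n) = - \frac{172 \left(-4\right)^{n}}{25} - \frac{2 n}{5} - \frac{28}{25}.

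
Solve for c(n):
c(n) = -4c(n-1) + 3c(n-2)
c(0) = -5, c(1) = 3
Characteristic equation: x² + 4x - 3 = 0.
Discriminant Δ = (-4)² + 4·(3) = 28.
Roots r₁,₂ = (-4 ± √28)/2, so r₁ = -2 + \sqrt{7}, r₂ = - \sqrt{7} - 2.
General solution: c(n) = A·r₁^n + B·r₂^n.
From the initial conditions, A + B = -5 and r₁A + r₂B = 3.
Since r₁ - r₂ = √28: A = (3 - (-5)r₂)/√28 = - \frac{5}{2} - \frac{\sqrt{7}}{2}, and B = -5 - A = - \frac{5}{2} + \frac{\sqrt{7}}{2}.
So c(n) = \left(- \frac{5}{2} - \frac{\sqrt{7}}{2}\right)\left(-2 + \sqrt{7}\right)^n + \left(- \frac{5}{2} + \frac{\sqrt{7}}{2}\right)\left(- \sqrt{7} - 2\right)^n.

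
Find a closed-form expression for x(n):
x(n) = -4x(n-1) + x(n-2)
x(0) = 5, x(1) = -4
Characteristic equation: x² + 4x - 1 = 0.
Discriminant Δ = (-4)² + 4·(1) = 20.
Roots r₁,₂ = (-4 ± √20)/2, so r₁ = -2 + \sqrt{5}, r₂ = - \sqrt{5} - 2.
General solution: x(n) = A·r₁^n + B·r₂^n.
From the initial conditions, A + B = 5 and r₁A + r₂B = -4.
Since r₁ - r₂ = √20: A = (-4 - (5)r₂)/√20 = \frac{3 \sqrt{5}}{5} + \frac{5}{2}, and B = 5 - A = \frac{5}{2} - \frac{3 \sqrt{5}}{5}.
So x(n) = \left(\frac{3 \sqrt{5}}{5} + \frac{5}{2}\right)\left(-2 + \sqrt{5}\right)^n + \left(\frac{5}{2} - \frac{3 \sqrt{5}}{5}\right)\left(- \sqrt{5} - 2\right)^n.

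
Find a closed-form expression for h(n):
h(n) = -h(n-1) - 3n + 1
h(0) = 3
First-order linear with linear forcing.
Homogeneous solution: h_h(n) = A·(-1)^n.
Try particular h_p(n) = pn + q. Substituting:
  pn + q = -(p(n-1) + q) - 3n + 1.
Matching the n-coefficient: p = -p - 3 ⇒ p = - \frac{3}{2}.
Matching constants: q = p - q + 1 ⇒ q = - \frac{1}{4}.
General: h(n) = A·(-1)^n - \frac{3 n}{2} - \frac{1}{4}.
Apply h(0) = 3: A - \frac{1}{4} = 3 ⇒ A = \frac{13}{4}.
So h(n) = \frac{13 \left(-1\right)^{n}}{4} - \frac{3 n}{2} - \frac{1}{4}.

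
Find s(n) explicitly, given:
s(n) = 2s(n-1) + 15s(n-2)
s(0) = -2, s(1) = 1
Characteristic equation: x² - 2x - 15 = 0, which factors as (x - (5))(x - (-3)) = 0.
Roots r₁ = 5, r₂ = -3 (distinct).
General solution: s(n) = A·(5)^n + B·(-3)^n.
From s(0) = -2: A + B = -2.
From s(1) = 1: 5A - 3B = 1.
Solving: A = - \frac{5}{8}, B = - \frac{11}{8}.
So s(n) = - \frac{11 \left(-3\right)^{n}}{8} - \frac{5 \cdot 5^{n}}{8}.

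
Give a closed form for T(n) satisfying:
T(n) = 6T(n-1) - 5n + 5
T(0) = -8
First-order linear with linear forcing.
Homogeneous solution: T_h(n) = A·(6)^n.
Try particular T_p(n) = pn + q. Substituting:
  pn + q = 6(p(n-1) + q) - 5n + 5.
Matching the n-coefficient: p = 6p - 5 ⇒ p = 1.
Matching constants: q = -6p + 6q + 5 ⇒ q = \frac{1}{5}.
General: T(n) = A·(6)^n + n + \frac{1}{5}.
Apply T(0) = -8: A + \frac{1}{5} = -8 ⇒ A = - \frac{41}{5}.
So T(n) = - \frac{41 \cdot 6^{n}}{5} + n + \frac{1}{5}.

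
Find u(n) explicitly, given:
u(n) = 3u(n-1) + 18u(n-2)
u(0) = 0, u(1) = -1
Characteristic equation: x² - 3x - 18 = 0, which factors as (x - (-3))(x - (6)) = 0.
Roots r₁ = -3, r₂ = 6 (distinct).
General solution: u(n) = A·(-3)^n + B·(6)^n.
From u(0) = 0: A + B = 0.
From u(1) = -1: -3A + 6B = -1.
Solving: A = \frac{1}{9}, B = - \frac{1}{9}.
So u(n) = \frac{\left(-3\right)^{n}}{9} - \frac{6^{n}}{9}.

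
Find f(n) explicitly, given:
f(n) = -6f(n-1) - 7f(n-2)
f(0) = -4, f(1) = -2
Characteristic equation: x² + 6x + 7 = 0.
Discriminant Δ = (-6)² + 4·(-7) = 8.
Roots r₁,₂ = (-6 ± √8)/2, so r₁ = -3 + \sqrt{2}, r₂ = -3 - \sqrt{2}.
General solution: f(n) = A·r₁^n + B·r₂^n.
From the initial conditions, A + B = -4 and r₁A + r₂B = -2.
Since r₁ - r₂ = √8: A = (-2 - (-4)r₂)/√8 = - \frac{7 \sqrt{2}}{2} - 2, and B = -4 - A = -2 + \frac{7 \sqrt{2}}{2}.
So f(n) = \left(- \frac{7 \sqrt{2}}{2} - 2\right)\left(-3 + \sqrt{2}\right)^n + \left(-2 + \frac{7 \sqrt{2}}{2}\right)\left(-3 - \sqrt{2}\right)^n.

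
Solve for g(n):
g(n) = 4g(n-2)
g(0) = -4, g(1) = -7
Characteristic equation: x² - 4 = 0, which factors as (x - (-2))(x - (2)) = 0.
Roots r₁ = -2, r₂ = 2 (distinct).
General solution: g(n) = A·(-2)^n + B·(2)^n.
From g(0) = -4: A + B = -4.
From g(1) = -7: -2A + 2B = -7.
Solving: A = - \frac{1}{4}, B = - \frac{15}{4}.
So g(n) = - \frac{\left(-2\right)^{n}}{4} - \frac{15 \cdot 2^{n}}{4}.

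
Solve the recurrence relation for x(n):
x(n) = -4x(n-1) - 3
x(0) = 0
First-order linear non-homogeneous.
Homogeneous solution: x_h(n) = A·(-4)^n.
Try constant particular solution x_p = K: K = -4K - 3 ⇒ K = - \frac{3}{5}.
General: x(n) = A·(-4)^n - \frac{3}{5}.
Apply x(0) = 0: A - \frac{3}{5} = 0 ⇒ A = \frac{3}{5}.
So x(n) = \frac{3 \left(-4\right)^{n}}{5} - \frac{3}{5}.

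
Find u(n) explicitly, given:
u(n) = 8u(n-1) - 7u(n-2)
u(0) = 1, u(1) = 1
Characteristic equation: x² - 8x + 7 = 0, which factors as (x - (1))(x - (7)) = 0.
Roots r₁ = 1, r₂ = 7 (distinct).
General solution: u(n) = A·(1)^n + B·(7)^n.
From u(0) = 1: A + B = 1.
From u(1) = 1: A + 7B = 1.
Solving: A = 1, B = 0.
So u(n) = 1.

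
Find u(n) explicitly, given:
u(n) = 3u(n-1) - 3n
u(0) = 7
First-order linear with linear forcing.
Homogeneous solution: u_h(n) = A·(3)^n.
Try particular u_p(n) = pn + q. Substituting:
  pn + q = 3(p(n-1) + q) - 3n.
Matching the n-coefficient: p = 3p - 3 ⇒ p = \frac{3}{2}.
Matching constants: q = -3p + 3q ⇒ q = \frac{9}{4}.
General: u(n) = A·(3)^n + \frac{3 n}{2} + \frac{9}{4}.
Apply u(0) = 7: A + \frac{9}{4} = 7 ⇒ A = \frac{19}{4}.
So u(n) = \frac{19 \cdot 3^{n}}{4} + \frac{3 n}{2} + \frac{9}{4}.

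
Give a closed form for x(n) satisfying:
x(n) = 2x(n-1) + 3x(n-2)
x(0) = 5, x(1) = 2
Characteristic equation: x² - 2x - 3 = 0, which factors as (x - (-1))(x - (3)) = 0.
Roots r₁ = -1, r₂ = 3 (distinct).
General solution: x(n) = A·(-1)^n + B·(3)^n.
From x(0) = 5: A + B = 5.
From x(1) = 2: -A + 3B = 2.
Solving: A = \frac{13}{4}, B = \frac{7}{4}.
So x(n) = \frac{13 \left(-1\right)^{n}}{4} + \frac{7 \cdot 3^{n}}{4}.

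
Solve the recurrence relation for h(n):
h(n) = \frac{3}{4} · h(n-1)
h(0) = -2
Pure geometric recurrence with ratio \frac{3}{4}.
By induction h(n) = h(0) · (\frac{3}{4})^n = - 2 \left(\frac{3}{4}\right)^{n}.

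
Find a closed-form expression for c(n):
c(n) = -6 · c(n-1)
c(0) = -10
Pure geometric recurrence with ratio -6.
By induction c(n) = c(0) · (-6)^n = - 10 \left(-6\right)^{n}.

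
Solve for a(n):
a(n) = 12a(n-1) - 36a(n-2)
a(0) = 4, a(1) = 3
Characteristic equation: x² - 12x + 36 = 0, which is (x - (6))².
Repeated root r = 6.
General solution: a(n) = (A + Bn)·(6)^n.
From a(0) = 4: A = 4.
From a(1) = 3: (A + B)·(6) = 3 ⇒ B = - \frac{7}{2}.
So a(n) = \left(4 - \frac{7 n}{2}\right) \cdot (6)^n.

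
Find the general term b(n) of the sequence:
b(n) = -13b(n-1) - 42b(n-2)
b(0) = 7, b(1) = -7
Characteristic equation: x² + 13x + 42 = 0, which factors as (x - (-7))(x - (-6)) = 0.
Roots r₁ = -7, r₂ = -6 (distinct).
General solution: b(n) = A·(-7)^n + B·(-6)^n.
From b(0) = 7: A + B = 7.
From b(1) = -7: -7A - 6B = -7.
Solving: A = -35, B = 42.
So b(n) = 42 \left(-6\right)^{n} - 35 \left(-7\right)^{n}.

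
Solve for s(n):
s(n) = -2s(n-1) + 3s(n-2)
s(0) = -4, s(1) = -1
Characteristic equation: x² + 2x - 3 = 0, which factors as (x - (1))(x - (-3)) = 0.
Roots r₁ = 1, r₂ = -3 (distinct).
General solution: s(n) = A·(1)^n + B·(-3)^n.
From s(0) = -4: A + B = -4.
From s(1) = -1: A - 3B = -1.
Solving: A = - \frac{13}{4}, B = - \frac{3}{4}.
So s(n) = - \frac{3 \left(-3\right)^{n}}{4} - \frac{13}{4}.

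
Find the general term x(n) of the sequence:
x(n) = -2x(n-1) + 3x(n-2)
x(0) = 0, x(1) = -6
Characteristic equation: x² + 2x - 3 = 0, which factors as (x - (-3))(x - (1)) = 0.
Roots r₁ = -3, r₂ = 1 (distinct).
General solution: x(n) = A·(-3)^n + B·(1)^n.
From x(0) = 0: A + B = 0.
From x(1) = -6: -3A + B = -6.
Solving: A = \frac{3}{2}, B = - \frac{3}{2}.
So x(n) = \frac{3 \left(-3\right)^{n}}{2} - \frac{3}{2}.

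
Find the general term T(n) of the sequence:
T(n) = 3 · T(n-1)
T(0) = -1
Pure geometric recurrence with ratio 3.
By induction T(n) = T(0) · (3)^n = - 3^{n}.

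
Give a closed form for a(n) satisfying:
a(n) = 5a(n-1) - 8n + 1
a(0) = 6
First-order linear with linear forcing.
Homogeneous solution: a_h(n) = A·(5)^n.
Try particular a_p(n) = pn + q. Substituting:
  pn + q = 5(p(n-1) + q) - 8n + 1.
Matching the n-coefficient: p = 5p - 8 ⇒ p = 2.
Matching constants: q = -5p + 5q + 1 ⇒ q = \frac{9}{4}.
General: a(n) = A·(5)^n + 2 n + \frac{9}{4}.
Apply a(0) = 6: A + \frac{9}{4} = 6 ⇒ A = \frac{15}{4}.
So a(n) = \frac{15 \cdot 5^{n}}{4} + 2 n + \frac{9}{4}.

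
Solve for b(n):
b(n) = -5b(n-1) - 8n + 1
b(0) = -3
First-order linear with linear forcing.
Homogeneous solution: b_h(n) = A·(-5)^n.
Try particular b_p(n) = pn + q. Substituting:
  pn + q = -5(p(n-1) + q) - 8n + 1.
Matching the n-coefficient: p = -5p - 8 ⇒ p = - \frac{4}{3}.
Matching constants: q = 5p - 5q + 1 ⇒ q = - \frac{17}{18}.
General: b(n) = A·(-5)^n - \frac{4 n}{3} - \frac{17}{18}.
Apply b(0) = -3: A - \frac{17}{18} = -3 ⇒ A = - \frac{37}{18}.
So b(n) = - \frac{37 \left(-5\right)^{n}}{18} - \frac{4 n}{3} - \frac{17}{18}.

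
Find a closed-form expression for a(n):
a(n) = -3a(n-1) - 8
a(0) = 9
First-order linear non-homogeneous.
Homogeneous solution: a_h(n) = A·(-3)^n.
Try constant particular solution a_p = K: K = -3K - 8 ⇒ K = -2.
General: a(n) = A·(-3)^n - 2.
Apply a(0) = 9: A - 2 = 9 ⇒ A = 11.
So a(n) = 11 \left(-3\right)^{n} - 2.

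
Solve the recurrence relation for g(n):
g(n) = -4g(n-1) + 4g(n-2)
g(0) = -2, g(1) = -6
Characteristic equation: x² + 4x - 4 = 0.
Discriminant Δ = (-4)² + 4·(4) = 32.
Roots r₁,₂ = (-4 ± √32)/2, so r₁ = -2 + 2 \sqrt{2}, r₂ = - 2 \sqrt{2} - 2.
General solution: g(n) = A·r₁^n + B·r₂^n.
From the initial conditions, A + B = -2 and r₁A + r₂B = -6.
Since r₁ - r₂ = √32: A = (-6 - (-2)r₂)/√32 = - \frac{5 \sqrt{2}}{4} - 1, and B = -2 - A = -1 + \frac{5 \sqrt{2}}{4}.
So g(n) = \left(- \frac{5 \sqrt{2}}{4} - 1\right)\left(-2 + 2 \sqrt{2}\right)^n + \left(-1 + \frac{5 \sqrt{2}}{4}\right)\left(- 2 \sqrt{2} - 2\right)^n.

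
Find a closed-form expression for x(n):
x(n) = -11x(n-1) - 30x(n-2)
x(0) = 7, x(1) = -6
Characteristic equation: x² + 11x + 30 = 0, which factors as (x - (-5))(x - (-6)) = 0.
Roots r₁ = -5, r₂ = -6 (distinct).
General solution: x(n) = A·(-5)^n + B·(-6)^n.
From x(0) = 7: A + B = 7.
From x(1) = -6: -5A - 6B = -6.
Solving: A = 36, B = -29.
So x(n) = 36 \left(-5\right)^{n} - 29 \left(-6\right)^{n}.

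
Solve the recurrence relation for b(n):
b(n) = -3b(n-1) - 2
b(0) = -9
First-order linear non-homogeneous.
Homogeneous solution: b_h(n) = A·(-3)^n.
Try constant particular solution b_p = K: K = -3K - 2 ⇒ K = - \frac{1}{2}.
General: b(n) = A·(-3)^n - \frac{1}{2}.
Apply b(0) = -9: A - \frac{1}{2} = -9 ⇒ A = - \frac{17}{2}.
So b(n) = - \frac{17 \left(-3\right)^{n}}{2} - \frac{1}{2}.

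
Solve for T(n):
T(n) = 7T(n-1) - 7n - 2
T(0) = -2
First-order linear with linear forcing.
Homogeneous solution: T_h(n) = A·(7)^n.
Try particular T_p(n) = pn + q. Substituting:
  pn + q = 7(p(n-1) + q) - 7n - 2.
Matching the n-coefficient: p = 7p - 7 ⇒ p = \frac{7}{6}.
Matching constants: q = -7p + 7q - 2 ⇒ q = \frac{61}{36}.
General: T(n) = A·(7)^n + \frac{7 n}{6} + \frac{61}{36}.
Apply T(0) = -2: A + \frac{61}{36} = -2 ⇒ A = - \frac{133}{36}.
So T(n) = - \frac{133 \cdot 7^{n}}{36} + \frac{7 n}{6} + \frac{61}{36}.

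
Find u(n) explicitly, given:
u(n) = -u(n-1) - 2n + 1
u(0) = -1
First-order linear with linear forcing.
Homogeneous solution: u_h(n) = A·(-1)^n.
Try particular u_p(n) = pn + q. Substituting:
  pn + q = -(p(n-1) + q) - 2n + 1.
Matching the n-coefficient: p = -p - 2 ⇒ p = -1.
Matching constants: q = p - q + 1 ⇒ q = 0.
General: u(n) = A·(-1)^n - n + 0.
Apply u(0) = -1: A + 0 = -1 ⇒ A = -1.
So u(n) = - \left(-1\right)^{n} - n.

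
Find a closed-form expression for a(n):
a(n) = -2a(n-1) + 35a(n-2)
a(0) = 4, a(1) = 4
Characteristic equation: x² + 2x - 35 = 0, which factors as (x - (-7))(x - (5)) = 0.
Roots r₁ = -7, r₂ = 5 (distinct).
General solution: a(n) = A·(-7)^n + B·(5)^n.
From a(0) = 4: A + B = 4.
From a(1) = 4: -7A + 5B = 4.
Solving: A = \frac{4}{3}, B = \frac{8}{3}.
So a(n) = \frac{4 \left(-7\right)^{n}}{3} + \frac{8 \cdot 5^{n}}{3}.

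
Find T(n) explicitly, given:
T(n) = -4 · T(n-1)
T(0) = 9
Pure geometric recurrence with ratio -4.
By induction T(n) = T(0) · (-4)^n = 9 \left(-4\right)^{n}.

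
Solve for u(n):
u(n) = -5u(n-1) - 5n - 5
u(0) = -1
First-order linear with linear forcing.
Homogeneous solution: u_h(n) = A·(-5)^n.
Try particular u_p(n) = pn + q. Substituting:
  pn + q = -5(p(n-1) + q) - 5n - 5.
Matching the n-coefficient: p = -5p - 5 ⇒ p = - \frac{5}{6}.
Matching constants: q = 5p - 5q - 5 ⇒ q = - \frac{55}{36}.
General: u(n) = A·(-5)^n - \frac{5 n}{6} - \frac{55}{36}.
Apply u(0) = -1: A - \frac{55}{36} = -1 ⇒ A = \frac{19}{36}.
So u(n) = \frac{19 \left(-5\right)^{n}}{36} - \frac{5 n}{6} - \frac{55}{36}.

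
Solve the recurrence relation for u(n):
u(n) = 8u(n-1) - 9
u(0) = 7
First-order linear non-homogeneous.
Homogeneous solution: u_h(n) = A·(8)^n.
Try constant particular solution u_p = K: K = 8K - 9 ⇒ K = \frac{9}{7}.
General: u(n) = A·(8)^n + \frac{9}{7}.
Apply u(0) = 7: A + \frac{9}{7} = 7 ⇒ A = \frac{40}{7}.
So u(n) = \frac{40 \cdot 8^{n}}{7} + \frac{9}{7}.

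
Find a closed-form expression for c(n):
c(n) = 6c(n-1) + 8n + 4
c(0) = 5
First-order linear with linear forcing.
Homogeneous solution: c_h(n) = A·(6)^n.
Try particular c_p(n) = pn + q. Substituting:
  pn + q = 6(p(n-1) + q) + 8n + 4.
Matching the n-coefficient: p = 6p + 8 ⇒ p = - \frac{8}{5}.
Matching constants: q = -6p + 6q + 4 ⇒ q = - \frac{68}{25}.
General: c(n) = A·(6)^n - \frac{8 n}{5} - \frac{68}{25}.
Apply c(0) = 5: A - \frac{68}{25} = 5 ⇒ A = \frac{193}{25}.
So c(n) = \frac{193 \cdot 6^{n}}{25} - \frac{8 n}{5} - \frac{68}{25}.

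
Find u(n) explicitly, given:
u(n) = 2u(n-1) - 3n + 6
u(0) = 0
First-order linear with linear forcing.
Homogeneous solution: u_h(n) = A·(2)^n.
Try particular u_p(n) = pn + q. Substituting:
  pn + q = 2(p(n-1) + q) - 3n + 6.
Matching the n-coefficient: p = 2p - 3 ⇒ p = 3.
Matching constants: q = -2p + 2q + 6 ⇒ q = 0.
General: u(n) = A·(2)^n + 3 n + 0.
Apply u(0) = 0: A + 0 = 0 ⇒ A = 0.
So u(n) = 3 n.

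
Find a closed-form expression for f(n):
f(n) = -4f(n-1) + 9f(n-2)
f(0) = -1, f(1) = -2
Characteristic equation: x² + 4x - 9 = 0.
Discriminant Δ = (-4)² + 4·(9) = 52.
Roots r₁,₂ = (-4 ± √52)/2, so r₁ = -2 + \sqrt{13}, r₂ = - \sqrt{13} - 2.
General solution: f(n) = A·r₁^n + B·r₂^n.
From the initial conditions, A + B = -1 and r₁A + r₂B = -2.
Since r₁ - r₂ = √52: A = (-2 - (-1)r₂)/√52 = - \frac{2 \sqrt{13}}{13} - \frac{1}{2}, and B = -1 - A = - \frac{1}{2} + \frac{2 \sqrt{13}}{13}.
So f(n) = \left(- \frac{2 \sqrt{13}}{13} - \frac{1}{2}\right)\left(-2 + \sqrt{13}\right)^n + \left(- \frac{1}{2} + \frac{2 \sqrt{13}}{13}\right)\left(- \sqrt{13} - 2\right)^n.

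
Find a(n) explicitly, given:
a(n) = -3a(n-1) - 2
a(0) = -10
First-order linear non-homogeneous.
Homogeneous solution: a_h(n) = A·(-3)^n.
Try constant particular solution a_p = K: K = -3K - 2 ⇒ K = - \frac{1}{2}.
General: a(n) = A·(-3)^n - \frac{1}{2}.
Apply a(0) = -10: A - \frac{1}{2} = -10 ⇒ A = - \frac{19}{2}.
So a(n) = - \frac{19 \left(-3\right)^{n}}{2} - \frac{1}{2}.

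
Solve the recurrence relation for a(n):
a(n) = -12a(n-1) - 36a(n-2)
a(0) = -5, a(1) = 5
Characteristic equation: x² + 12x + 36 = 0, which is (x - (-6))².
Repeated root r = -6.
General solution: a(n) = (A + Bn)·(-6)^n.
From a(0) = -5: A = -5.
From a(1) = 5: (A + B)·(-6) = 5 ⇒ B = \frac{25}{6}.
So a(n) = \left(\frac{25 n}{6} - 5\right) \cdot (-6)^n.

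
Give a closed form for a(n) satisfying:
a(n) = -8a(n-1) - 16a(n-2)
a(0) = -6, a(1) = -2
Characteristic equation: x² + 8x + 16 = 0, which is (x - (-4))².
Repeated root r = -4.
General solution: a(n) = (A + Bn)·(-4)^n.
From a(0) = -6: A = -6.
From a(1) = -2: (A + B)·(-4) = -2 ⇒ B = \frac{13}{2}.
So a(n) = \left(\frac{13 n}{2} - 6\right) \cdot (-4)^n.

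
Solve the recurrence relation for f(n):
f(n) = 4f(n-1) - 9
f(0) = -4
First-order linear non-homogeneous.
Homogeneous solution: f_h(n) = A·(4)^n.
Try constant particular solution f_p = K: K = 4K - 9 ⇒ K = 3.
General: f(n) = A·(4)^n + 3.
Apply f(0) = -4: A + 3 = -4 ⇒ A = -7.
So f(n) = 3 - 7 \cdot 4^{n}.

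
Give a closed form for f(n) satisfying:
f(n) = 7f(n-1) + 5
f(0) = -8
First-order linear non-homogeneous.
Homogeneous solution: f_h(n) = A·(7)^n.
Try constant particular solution f_p = K: K = 7K + 5 ⇒ K = - \frac{5}{6}.
General: f(n) = A·(7)^n - \frac{5}{6}.
Apply f(0) = -8: A - \frac{5}{6} = -8 ⇒ A = - \frac{43}{6}.
So f(n) = - \frac{43 \cdot 7^{n}}{6} - \frac{5}{6}.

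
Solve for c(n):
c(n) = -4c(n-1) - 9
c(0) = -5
First-order linear non-homogeneous.
Homogeneous solution: c_h(n) = A·(-4)^n.
Try constant particular solution c_p = K: K = -4K - 9 ⇒ K = - \frac{9}{5}.
General: c(n) = A·(-4)^n - \frac{9}{5}.
Apply c(0) = -5: A - \frac{9}{5} = -5 ⇒ A = - \frac{16}{5}.
So c(n) = - \frac{16 \left(-4\right)^{n}}{5} - \frac{9}{5}.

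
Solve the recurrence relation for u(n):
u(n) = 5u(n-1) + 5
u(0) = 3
First-order linear non-homogeneous.
Homogeneous solution: u_h(n) = A·(5)^n.
Try constant particular solution u_p = K: K = 5K + 5 ⇒ K = - \frac{5}{4}.
General: u(n) = A·(5)^n - \frac{5}{4}.
Apply u(0) = 3: A - \frac{5}{4} = 3 ⇒ A = \frac{17}{4}.
So u(n) = \frac{17 \cdot 5^{n}}{4} - \frac{5}{4}.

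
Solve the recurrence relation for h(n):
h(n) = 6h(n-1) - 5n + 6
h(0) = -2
First-order linear with linear forcing.
Homogeneous solution: h_h(n) = A·(6)^n.
Try particular h_p(n) = pn + q. Substituting:
  pn + q = 6(p(n-1) + q) - 5n + 6.
Matching the n-coefficient: p = 6p - 5 ⇒ p = 1.
Matching constants: q = -6p + 6q + 6 ⇒ q = 0.
General: h(n) = A·(6)^n + n + 0.
Apply h(0) = -2: A + 0 = -2 ⇒ A = -2.
So h(n) = - 2 \cdot 6^{n} + n.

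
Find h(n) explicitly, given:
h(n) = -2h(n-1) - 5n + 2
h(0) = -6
First-order linear with linear forcing.
Homogeneous solution: h_h(n) = A·(-2)^n.
Try particular h_p(n) = pn + q. Substituting:
  pn + q = -2(p(n-1) + q) - 5n + 2.
Matching the n-coefficient: p = -2p - 5 ⇒ p = - \frac{5}{3}.
Matching constants: q = 2p - 2q + 2 ⇒ q = - \frac{4}{9}.
General: h(n) = A·(-2)^n - \frac{5 n}{3} - \frac{4}{9}.
Apply h(0) = -6: A - \frac{4}{9} = -6 ⇒ A = - \frac{50}{9}.
So h(n) = - \frac{50 \left(-2\right)^{n}}{9} - \frac{5 n}{3} - \frac{4}{9}.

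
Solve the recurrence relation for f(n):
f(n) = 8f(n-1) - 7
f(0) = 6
First-order linear non-homogeneous.
Homogeneous solution: f_h(n) = A·(8)^n.
Try constant particular solution f_p = K: K = 8K - 7 ⇒ K = 1.
General: f(n) = A·(8)^n + 1.
Apply f(0) = 6: A + 1 = 6 ⇒ A = 5.
So f(n) = 5 \cdot 8^{n} + 1.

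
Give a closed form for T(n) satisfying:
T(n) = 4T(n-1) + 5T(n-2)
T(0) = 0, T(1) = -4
Characteristic equation: x² - 4x - 5 = 0, which factors as (x - (5))(x - (-1)) = 0.
Roots r₁ = 5, r₂ = -1 (distinct).
General solution: T(n) = A·(5)^n + B·(-1)^n.
From T(0) = 0: A + B = 0.
From T(1) = -4: 5A - B = -4.
Solving: A = - \frac{2}{3}, B = \frac{2}{3}.
So T(n) = \frac{2 \left(-1\right)^{n}}{3} - \frac{2 \cdot 5^{n}}{3}.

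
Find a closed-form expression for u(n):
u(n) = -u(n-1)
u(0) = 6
This is a homogeneous first-order recurrence with ratio -1.
By induction u(n) = u(0) · (-1)^n = 6 \left(-1\right)^{n}.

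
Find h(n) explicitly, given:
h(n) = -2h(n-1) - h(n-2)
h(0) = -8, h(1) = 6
Characteristic equation: x² + 2x + 1 = 0, which is (x - (-1))².
Repeated root r = -1.
General solution: h(n) = (A + Bn)·(-1)^n.
From h(0) = -8: A = -8.
From h(1) = 6: (A + B)·(-1) = 6 ⇒ B = 2.
So h(n) = \left(2 n - 8\right) \cdot (-1)^n.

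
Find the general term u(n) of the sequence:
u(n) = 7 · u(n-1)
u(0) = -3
Pure geometric recurrence with ratio 7.
By induction u(n) = u(0) · (7)^n = - 3 \cdot 7^{n}.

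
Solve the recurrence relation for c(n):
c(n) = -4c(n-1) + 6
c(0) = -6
First-order linear non-homogeneous.
Homogeneous solution: c_h(n) = A·(-4)^n.
Try constant particular solution c_p = K: K = -4K + 6 ⇒ K = \frac{6}{5}.
General: c(n) = A·(-4)^n + \frac{6}{5}.
Apply c(0) = -6: A + \frac{6}{5} = -6 ⇒ A = - \frac{36}{5}.
So c(n) = \frac{6}{5} - \frac{36 \left(-4\right)^{n}}{5}.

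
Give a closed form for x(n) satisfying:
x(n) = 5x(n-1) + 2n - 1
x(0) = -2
First-order linear with linear forcing.
Homogeneous solution: x_h(n) = A·(5)^n.
Try particular x_p(n) = pn + q. Substituting:
  pn + q = 5(p(n-1) + q) + 2n - 1.
Matching the n-coefficient: p = 5p + 2 ⇒ p = - \frac{1}{2}.
Matching constants: q = -5p + 5q - 1 ⇒ q = - \frac{3}{8}.
General: x(n) = A·(5)^n - \frac{n}{2} - \frac{3}{8}.
Apply x(0) = -2: A - \frac{3}{8} = -2 ⇒ A = - \frac{13}{8}.
So x(n) = - \frac{13 \cdot 5^{n}}{8} - \frac{n}{2} - \frac{3}{8}.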